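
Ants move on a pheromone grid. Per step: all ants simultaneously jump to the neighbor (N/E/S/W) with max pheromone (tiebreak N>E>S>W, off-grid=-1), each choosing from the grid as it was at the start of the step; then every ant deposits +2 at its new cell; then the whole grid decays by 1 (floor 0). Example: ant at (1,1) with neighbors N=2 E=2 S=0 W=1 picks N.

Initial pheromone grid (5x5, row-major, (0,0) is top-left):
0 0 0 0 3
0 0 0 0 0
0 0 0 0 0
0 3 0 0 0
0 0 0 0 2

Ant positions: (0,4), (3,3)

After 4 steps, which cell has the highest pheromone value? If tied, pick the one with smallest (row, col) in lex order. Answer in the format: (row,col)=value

Step 1: ant0:(0,4)->S->(1,4) | ant1:(3,3)->N->(2,3)
  grid max=2 at (0,4)
Step 2: ant0:(1,4)->N->(0,4) | ant1:(2,3)->N->(1,3)
  grid max=3 at (0,4)
Step 3: ant0:(0,4)->S->(1,4) | ant1:(1,3)->N->(0,3)
  grid max=2 at (0,4)
Step 4: ant0:(1,4)->N->(0,4) | ant1:(0,3)->E->(0,4)
  grid max=5 at (0,4)
Final grid:
  0 0 0 0 5
  0 0 0 0 0
  0 0 0 0 0
  0 0 0 0 0
  0 0 0 0 0
Max pheromone 5 at (0,4)

Answer: (0,4)=5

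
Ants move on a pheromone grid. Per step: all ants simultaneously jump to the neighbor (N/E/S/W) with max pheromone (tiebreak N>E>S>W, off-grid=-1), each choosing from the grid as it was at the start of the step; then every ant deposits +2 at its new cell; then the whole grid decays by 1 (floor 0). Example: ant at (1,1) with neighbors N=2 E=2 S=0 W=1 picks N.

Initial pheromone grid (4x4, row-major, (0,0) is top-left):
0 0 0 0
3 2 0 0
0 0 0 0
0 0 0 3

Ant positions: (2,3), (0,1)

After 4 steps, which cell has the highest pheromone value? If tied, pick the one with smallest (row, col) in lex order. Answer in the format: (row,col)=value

Step 1: ant0:(2,3)->S->(3,3) | ant1:(0,1)->S->(1,1)
  grid max=4 at (3,3)
Step 2: ant0:(3,3)->N->(2,3) | ant1:(1,1)->W->(1,0)
  grid max=3 at (1,0)
Step 3: ant0:(2,3)->S->(3,3) | ant1:(1,0)->E->(1,1)
  grid max=4 at (3,3)
Step 4: ant0:(3,3)->N->(2,3) | ant1:(1,1)->W->(1,0)
  grid max=3 at (1,0)
Final grid:
  0 0 0 0
  3 2 0 0
  0 0 0 1
  0 0 0 3
Max pheromone 3 at (1,0)

Answer: (1,0)=3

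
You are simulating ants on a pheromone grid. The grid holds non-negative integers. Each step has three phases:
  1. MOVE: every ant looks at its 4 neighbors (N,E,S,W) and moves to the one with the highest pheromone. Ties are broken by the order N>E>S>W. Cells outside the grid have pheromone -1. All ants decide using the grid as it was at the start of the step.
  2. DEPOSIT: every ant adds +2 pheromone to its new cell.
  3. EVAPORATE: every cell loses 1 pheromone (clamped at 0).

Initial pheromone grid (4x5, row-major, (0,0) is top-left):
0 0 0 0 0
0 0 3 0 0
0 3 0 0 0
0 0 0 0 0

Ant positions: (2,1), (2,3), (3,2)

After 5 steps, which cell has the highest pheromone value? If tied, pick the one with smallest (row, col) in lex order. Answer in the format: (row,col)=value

Answer: (1,2)=10

Derivation:
Step 1: ant0:(2,1)->N->(1,1) | ant1:(2,3)->N->(1,3) | ant2:(3,2)->N->(2,2)
  grid max=2 at (1,2)
Step 2: ant0:(1,1)->E->(1,2) | ant1:(1,3)->W->(1,2) | ant2:(2,2)->N->(1,2)
  grid max=7 at (1,2)
Step 3: ant0:(1,2)->N->(0,2) | ant1:(1,2)->N->(0,2) | ant2:(1,2)->N->(0,2)
  grid max=6 at (1,2)
Step 4: ant0:(0,2)->S->(1,2) | ant1:(0,2)->S->(1,2) | ant2:(0,2)->S->(1,2)
  grid max=11 at (1,2)
Step 5: ant0:(1,2)->N->(0,2) | ant1:(1,2)->N->(0,2) | ant2:(1,2)->N->(0,2)
  grid max=10 at (1,2)
Final grid:
  0 0 9 0 0
  0 0 10 0 0
  0 0 0 0 0
  0 0 0 0 0
Max pheromone 10 at (1,2)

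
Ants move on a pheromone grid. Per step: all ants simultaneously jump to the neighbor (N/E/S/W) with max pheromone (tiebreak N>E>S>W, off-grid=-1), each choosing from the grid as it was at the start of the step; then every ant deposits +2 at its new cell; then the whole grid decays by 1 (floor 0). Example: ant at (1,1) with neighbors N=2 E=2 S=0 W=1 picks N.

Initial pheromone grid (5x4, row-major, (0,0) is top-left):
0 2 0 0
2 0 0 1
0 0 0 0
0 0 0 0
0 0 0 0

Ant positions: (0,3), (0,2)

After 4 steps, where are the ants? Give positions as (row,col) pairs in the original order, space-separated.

Step 1: ant0:(0,3)->S->(1,3) | ant1:(0,2)->W->(0,1)
  grid max=3 at (0,1)
Step 2: ant0:(1,3)->N->(0,3) | ant1:(0,1)->E->(0,2)
  grid max=2 at (0,1)
Step 3: ant0:(0,3)->S->(1,3) | ant1:(0,2)->W->(0,1)
  grid max=3 at (0,1)
Step 4: ant0:(1,3)->N->(0,3) | ant1:(0,1)->E->(0,2)
  grid max=2 at (0,1)

(0,3) (0,2)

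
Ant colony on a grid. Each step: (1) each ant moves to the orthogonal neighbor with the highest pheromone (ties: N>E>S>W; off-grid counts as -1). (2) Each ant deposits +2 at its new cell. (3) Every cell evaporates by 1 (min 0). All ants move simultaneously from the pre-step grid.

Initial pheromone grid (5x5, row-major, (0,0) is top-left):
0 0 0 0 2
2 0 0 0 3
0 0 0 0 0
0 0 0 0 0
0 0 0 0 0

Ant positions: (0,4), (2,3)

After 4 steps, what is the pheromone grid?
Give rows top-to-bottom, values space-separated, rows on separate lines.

After step 1: ants at (1,4),(1,3)
  0 0 0 0 1
  1 0 0 1 4
  0 0 0 0 0
  0 0 0 0 0
  0 0 0 0 0
After step 2: ants at (0,4),(1,4)
  0 0 0 0 2
  0 0 0 0 5
  0 0 0 0 0
  0 0 0 0 0
  0 0 0 0 0
After step 3: ants at (1,4),(0,4)
  0 0 0 0 3
  0 0 0 0 6
  0 0 0 0 0
  0 0 0 0 0
  0 0 0 0 0
After step 4: ants at (0,4),(1,4)
  0 0 0 0 4
  0 0 0 0 7
  0 0 0 0 0
  0 0 0 0 0
  0 0 0 0 0

0 0 0 0 4
0 0 0 0 7
0 0 0 0 0
0 0 0 0 0
0 0 0 0 0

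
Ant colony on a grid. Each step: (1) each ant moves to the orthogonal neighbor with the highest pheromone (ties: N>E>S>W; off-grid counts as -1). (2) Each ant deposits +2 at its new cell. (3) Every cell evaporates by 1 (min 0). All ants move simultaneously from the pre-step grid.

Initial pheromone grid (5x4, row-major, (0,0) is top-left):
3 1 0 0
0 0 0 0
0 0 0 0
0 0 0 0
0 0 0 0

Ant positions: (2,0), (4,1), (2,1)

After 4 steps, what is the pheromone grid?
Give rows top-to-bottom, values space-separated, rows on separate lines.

After step 1: ants at (1,0),(3,1),(1,1)
  2 0 0 0
  1 1 0 0
  0 0 0 0
  0 1 0 0
  0 0 0 0
After step 2: ants at (0,0),(2,1),(1,0)
  3 0 0 0
  2 0 0 0
  0 1 0 0
  0 0 0 0
  0 0 0 0
After step 3: ants at (1,0),(1,1),(0,0)
  4 0 0 0
  3 1 0 0
  0 0 0 0
  0 0 0 0
  0 0 0 0
After step 4: ants at (0,0),(1,0),(1,0)
  5 0 0 0
  6 0 0 0
  0 0 0 0
  0 0 0 0
  0 0 0 0

5 0 0 0
6 0 0 0
0 0 0 0
0 0 0 0
0 0 0 0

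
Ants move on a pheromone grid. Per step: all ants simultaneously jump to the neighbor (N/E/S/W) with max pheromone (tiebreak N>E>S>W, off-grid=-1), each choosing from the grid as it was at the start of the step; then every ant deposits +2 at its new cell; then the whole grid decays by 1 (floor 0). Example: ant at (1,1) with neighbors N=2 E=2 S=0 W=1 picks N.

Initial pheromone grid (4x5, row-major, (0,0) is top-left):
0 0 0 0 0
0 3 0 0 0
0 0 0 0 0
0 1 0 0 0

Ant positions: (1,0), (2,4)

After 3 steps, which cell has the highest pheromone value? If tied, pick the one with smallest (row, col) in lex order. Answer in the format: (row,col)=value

Step 1: ant0:(1,0)->E->(1,1) | ant1:(2,4)->N->(1,4)
  grid max=4 at (1,1)
Step 2: ant0:(1,1)->N->(0,1) | ant1:(1,4)->N->(0,4)
  grid max=3 at (1,1)
Step 3: ant0:(0,1)->S->(1,1) | ant1:(0,4)->S->(1,4)
  grid max=4 at (1,1)
Final grid:
  0 0 0 0 0
  0 4 0 0 1
  0 0 0 0 0
  0 0 0 0 0
Max pheromone 4 at (1,1)

Answer: (1,1)=4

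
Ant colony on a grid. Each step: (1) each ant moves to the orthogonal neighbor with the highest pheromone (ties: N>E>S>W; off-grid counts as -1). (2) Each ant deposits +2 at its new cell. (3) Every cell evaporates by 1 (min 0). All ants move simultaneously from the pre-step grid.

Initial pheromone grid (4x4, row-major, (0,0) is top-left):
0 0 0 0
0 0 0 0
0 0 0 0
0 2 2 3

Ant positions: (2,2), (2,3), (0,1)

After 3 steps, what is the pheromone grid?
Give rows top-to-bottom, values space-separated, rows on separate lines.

After step 1: ants at (3,2),(3,3),(0,2)
  0 0 1 0
  0 0 0 0
  0 0 0 0
  0 1 3 4
After step 2: ants at (3,3),(3,2),(0,3)
  0 0 0 1
  0 0 0 0
  0 0 0 0
  0 0 4 5
After step 3: ants at (3,2),(3,3),(1,3)
  0 0 0 0
  0 0 0 1
  0 0 0 0
  0 0 5 6

0 0 0 0
0 0 0 1
0 0 0 0
0 0 5 6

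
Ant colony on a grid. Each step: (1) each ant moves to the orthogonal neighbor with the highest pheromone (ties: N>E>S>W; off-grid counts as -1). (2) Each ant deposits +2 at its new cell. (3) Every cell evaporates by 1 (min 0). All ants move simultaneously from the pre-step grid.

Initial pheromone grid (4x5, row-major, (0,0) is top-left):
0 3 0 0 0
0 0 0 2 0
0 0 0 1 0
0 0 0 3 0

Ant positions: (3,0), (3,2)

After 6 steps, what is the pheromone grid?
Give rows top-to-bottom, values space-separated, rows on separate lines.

After step 1: ants at (2,0),(3,3)
  0 2 0 0 0
  0 0 0 1 0
  1 0 0 0 0
  0 0 0 4 0
After step 2: ants at (1,0),(2,3)
  0 1 0 0 0
  1 0 0 0 0
  0 0 0 1 0
  0 0 0 3 0
After step 3: ants at (0,0),(3,3)
  1 0 0 0 0
  0 0 0 0 0
  0 0 0 0 0
  0 0 0 4 0
After step 4: ants at (0,1),(2,3)
  0 1 0 0 0
  0 0 0 0 0
  0 0 0 1 0
  0 0 0 3 0
After step 5: ants at (0,2),(3,3)
  0 0 1 0 0
  0 0 0 0 0
  0 0 0 0 0
  0 0 0 4 0
After step 6: ants at (0,3),(2,3)
  0 0 0 1 0
  0 0 0 0 0
  0 0 0 1 0
  0 0 0 3 0

0 0 0 1 0
0 0 0 0 0
0 0 0 1 0
0 0 0 3 0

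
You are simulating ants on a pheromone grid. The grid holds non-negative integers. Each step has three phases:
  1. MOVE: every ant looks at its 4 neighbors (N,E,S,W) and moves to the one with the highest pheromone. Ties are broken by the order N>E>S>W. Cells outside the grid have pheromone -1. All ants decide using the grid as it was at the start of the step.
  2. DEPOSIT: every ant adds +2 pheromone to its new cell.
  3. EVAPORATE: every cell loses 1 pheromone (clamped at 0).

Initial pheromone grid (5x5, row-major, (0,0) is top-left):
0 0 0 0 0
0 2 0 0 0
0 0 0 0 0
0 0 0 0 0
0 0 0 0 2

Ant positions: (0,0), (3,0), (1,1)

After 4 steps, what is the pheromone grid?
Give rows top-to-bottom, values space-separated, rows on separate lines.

After step 1: ants at (0,1),(2,0),(0,1)
  0 3 0 0 0
  0 1 0 0 0
  1 0 0 0 0
  0 0 0 0 0
  0 0 0 0 1
After step 2: ants at (1,1),(1,0),(1,1)
  0 2 0 0 0
  1 4 0 0 0
  0 0 0 0 0
  0 0 0 0 0
  0 0 0 0 0
After step 3: ants at (0,1),(1,1),(0,1)
  0 5 0 0 0
  0 5 0 0 0
  0 0 0 0 0
  0 0 0 0 0
  0 0 0 0 0
After step 4: ants at (1,1),(0,1),(1,1)
  0 6 0 0 0
  0 8 0 0 0
  0 0 0 0 0
  0 0 0 0 0
  0 0 0 0 0

0 6 0 0 0
0 8 0 0 0
0 0 0 0 0
0 0 0 0 0
0 0 0 0 0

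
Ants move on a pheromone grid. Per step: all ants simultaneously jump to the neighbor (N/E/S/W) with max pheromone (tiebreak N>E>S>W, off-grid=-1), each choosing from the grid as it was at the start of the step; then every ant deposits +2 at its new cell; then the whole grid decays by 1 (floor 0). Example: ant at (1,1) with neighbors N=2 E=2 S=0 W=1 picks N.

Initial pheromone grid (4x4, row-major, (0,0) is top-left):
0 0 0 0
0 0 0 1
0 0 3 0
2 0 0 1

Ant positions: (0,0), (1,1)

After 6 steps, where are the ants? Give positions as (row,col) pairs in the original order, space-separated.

Step 1: ant0:(0,0)->E->(0,1) | ant1:(1,1)->N->(0,1)
  grid max=3 at (0,1)
Step 2: ant0:(0,1)->E->(0,2) | ant1:(0,1)->E->(0,2)
  grid max=3 at (0,2)
Step 3: ant0:(0,2)->W->(0,1) | ant1:(0,2)->W->(0,1)
  grid max=5 at (0,1)
Step 4: ant0:(0,1)->E->(0,2) | ant1:(0,1)->E->(0,2)
  grid max=5 at (0,2)
Step 5: ant0:(0,2)->W->(0,1) | ant1:(0,2)->W->(0,1)
  grid max=7 at (0,1)
Step 6: ant0:(0,1)->E->(0,2) | ant1:(0,1)->E->(0,2)
  grid max=7 at (0,2)

(0,2) (0,2)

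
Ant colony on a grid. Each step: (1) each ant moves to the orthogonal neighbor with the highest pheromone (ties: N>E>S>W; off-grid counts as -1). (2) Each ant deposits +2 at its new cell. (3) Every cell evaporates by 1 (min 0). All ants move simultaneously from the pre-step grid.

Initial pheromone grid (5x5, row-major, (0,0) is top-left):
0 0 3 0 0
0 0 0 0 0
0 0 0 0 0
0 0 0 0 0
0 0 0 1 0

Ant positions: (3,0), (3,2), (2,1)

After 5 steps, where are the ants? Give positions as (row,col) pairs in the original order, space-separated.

Step 1: ant0:(3,0)->N->(2,0) | ant1:(3,2)->N->(2,2) | ant2:(2,1)->N->(1,1)
  grid max=2 at (0,2)
Step 2: ant0:(2,0)->N->(1,0) | ant1:(2,2)->N->(1,2) | ant2:(1,1)->N->(0,1)
  grid max=1 at (0,1)
Step 3: ant0:(1,0)->N->(0,0) | ant1:(1,2)->N->(0,2) | ant2:(0,1)->E->(0,2)
  grid max=4 at (0,2)
Step 4: ant0:(0,0)->E->(0,1) | ant1:(0,2)->E->(0,3) | ant2:(0,2)->E->(0,3)
  grid max=3 at (0,2)
Step 5: ant0:(0,1)->E->(0,2) | ant1:(0,3)->W->(0,2) | ant2:(0,3)->W->(0,2)
  grid max=8 at (0,2)

(0,2) (0,2) (0,2)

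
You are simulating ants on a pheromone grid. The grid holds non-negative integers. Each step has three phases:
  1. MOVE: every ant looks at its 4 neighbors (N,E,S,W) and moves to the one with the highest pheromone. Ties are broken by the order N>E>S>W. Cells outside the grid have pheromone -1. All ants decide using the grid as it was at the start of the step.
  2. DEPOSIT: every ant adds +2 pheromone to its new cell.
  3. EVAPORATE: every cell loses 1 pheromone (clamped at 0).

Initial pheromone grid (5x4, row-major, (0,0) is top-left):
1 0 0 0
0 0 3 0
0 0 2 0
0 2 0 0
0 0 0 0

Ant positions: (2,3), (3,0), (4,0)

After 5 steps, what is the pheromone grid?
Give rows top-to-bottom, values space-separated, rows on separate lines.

After step 1: ants at (2,2),(3,1),(3,0)
  0 0 0 0
  0 0 2 0
  0 0 3 0
  1 3 0 0
  0 0 0 0
After step 2: ants at (1,2),(3,0),(3,1)
  0 0 0 0
  0 0 3 0
  0 0 2 0
  2 4 0 0
  0 0 0 0
After step 3: ants at (2,2),(3,1),(3,0)
  0 0 0 0
  0 0 2 0
  0 0 3 0
  3 5 0 0
  0 0 0 0
After step 4: ants at (1,2),(3,0),(3,1)
  0 0 0 0
  0 0 3 0
  0 0 2 0
  4 6 0 0
  0 0 0 0
After step 5: ants at (2,2),(3,1),(3,0)
  0 0 0 0
  0 0 2 0
  0 0 3 0
  5 7 0 0
  0 0 0 0

0 0 0 0
0 0 2 0
0 0 3 0
5 7 0 0
0 0 0 0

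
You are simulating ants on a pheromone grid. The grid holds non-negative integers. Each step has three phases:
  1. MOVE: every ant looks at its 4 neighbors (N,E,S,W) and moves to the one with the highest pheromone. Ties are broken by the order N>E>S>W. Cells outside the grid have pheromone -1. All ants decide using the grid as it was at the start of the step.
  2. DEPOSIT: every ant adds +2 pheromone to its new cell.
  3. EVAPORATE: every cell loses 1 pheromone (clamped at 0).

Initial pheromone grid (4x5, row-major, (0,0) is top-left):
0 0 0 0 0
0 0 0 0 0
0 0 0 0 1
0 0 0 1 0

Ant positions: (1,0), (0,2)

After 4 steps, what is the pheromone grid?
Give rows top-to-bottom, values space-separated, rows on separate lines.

After step 1: ants at (0,0),(0,3)
  1 0 0 1 0
  0 0 0 0 0
  0 0 0 0 0
  0 0 0 0 0
After step 2: ants at (0,1),(0,4)
  0 1 0 0 1
  0 0 0 0 0
  0 0 0 0 0
  0 0 0 0 0
After step 3: ants at (0,2),(1,4)
  0 0 1 0 0
  0 0 0 0 1
  0 0 0 0 0
  0 0 0 0 0
After step 4: ants at (0,3),(0,4)
  0 0 0 1 1
  0 0 0 0 0
  0 0 0 0 0
  0 0 0 0 0

0 0 0 1 1
0 0 0 0 0
0 0 0 0 0
0 0 0 0 0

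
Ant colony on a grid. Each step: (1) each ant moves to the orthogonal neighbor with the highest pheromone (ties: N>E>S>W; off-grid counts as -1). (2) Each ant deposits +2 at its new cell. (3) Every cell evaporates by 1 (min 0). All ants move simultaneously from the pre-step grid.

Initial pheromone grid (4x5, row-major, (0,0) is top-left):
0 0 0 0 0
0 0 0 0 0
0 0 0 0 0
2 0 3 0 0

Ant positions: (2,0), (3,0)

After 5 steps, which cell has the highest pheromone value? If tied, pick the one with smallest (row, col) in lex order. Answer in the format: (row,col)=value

Answer: (3,0)=7

Derivation:
Step 1: ant0:(2,0)->S->(3,0) | ant1:(3,0)->N->(2,0)
  grid max=3 at (3,0)
Step 2: ant0:(3,0)->N->(2,0) | ant1:(2,0)->S->(3,0)
  grid max=4 at (3,0)
Step 3: ant0:(2,0)->S->(3,0) | ant1:(3,0)->N->(2,0)
  grid max=5 at (3,0)
Step 4: ant0:(3,0)->N->(2,0) | ant1:(2,0)->S->(3,0)
  grid max=6 at (3,0)
Step 5: ant0:(2,0)->S->(3,0) | ant1:(3,0)->N->(2,0)
  grid max=7 at (3,0)
Final grid:
  0 0 0 0 0
  0 0 0 0 0
  5 0 0 0 0
  7 0 0 0 0
Max pheromone 7 at (3,0)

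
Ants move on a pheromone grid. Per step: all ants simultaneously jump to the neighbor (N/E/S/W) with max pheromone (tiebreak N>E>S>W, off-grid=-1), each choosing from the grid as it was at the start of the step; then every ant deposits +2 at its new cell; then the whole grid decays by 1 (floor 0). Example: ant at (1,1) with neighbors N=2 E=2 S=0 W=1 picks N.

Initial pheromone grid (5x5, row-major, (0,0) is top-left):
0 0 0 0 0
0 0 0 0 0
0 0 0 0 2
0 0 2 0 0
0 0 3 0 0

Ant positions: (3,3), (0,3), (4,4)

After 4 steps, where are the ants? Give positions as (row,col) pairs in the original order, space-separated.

Step 1: ant0:(3,3)->W->(3,2) | ant1:(0,3)->E->(0,4) | ant2:(4,4)->N->(3,4)
  grid max=3 at (3,2)
Step 2: ant0:(3,2)->S->(4,2) | ant1:(0,4)->S->(1,4) | ant2:(3,4)->N->(2,4)
  grid max=3 at (4,2)
Step 3: ant0:(4,2)->N->(3,2) | ant1:(1,4)->S->(2,4) | ant2:(2,4)->N->(1,4)
  grid max=3 at (2,4)
Step 4: ant0:(3,2)->S->(4,2) | ant1:(2,4)->N->(1,4) | ant2:(1,4)->S->(2,4)
  grid max=4 at (2,4)

(4,2) (1,4) (2,4)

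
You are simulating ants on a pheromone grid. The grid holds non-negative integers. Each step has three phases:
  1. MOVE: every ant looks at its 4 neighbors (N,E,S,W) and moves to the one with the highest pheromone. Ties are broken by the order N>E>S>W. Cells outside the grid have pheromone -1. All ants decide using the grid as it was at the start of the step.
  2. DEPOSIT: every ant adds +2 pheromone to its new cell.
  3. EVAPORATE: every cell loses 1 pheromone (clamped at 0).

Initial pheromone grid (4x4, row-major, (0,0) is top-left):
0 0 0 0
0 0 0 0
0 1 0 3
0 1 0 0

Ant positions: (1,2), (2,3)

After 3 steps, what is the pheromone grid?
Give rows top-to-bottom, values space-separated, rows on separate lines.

After step 1: ants at (0,2),(1,3)
  0 0 1 0
  0 0 0 1
  0 0 0 2
  0 0 0 0
After step 2: ants at (0,3),(2,3)
  0 0 0 1
  0 0 0 0
  0 0 0 3
  0 0 0 0
After step 3: ants at (1,3),(1,3)
  0 0 0 0
  0 0 0 3
  0 0 0 2
  0 0 0 0

0 0 0 0
0 0 0 3
0 0 0 2
0 0 0 0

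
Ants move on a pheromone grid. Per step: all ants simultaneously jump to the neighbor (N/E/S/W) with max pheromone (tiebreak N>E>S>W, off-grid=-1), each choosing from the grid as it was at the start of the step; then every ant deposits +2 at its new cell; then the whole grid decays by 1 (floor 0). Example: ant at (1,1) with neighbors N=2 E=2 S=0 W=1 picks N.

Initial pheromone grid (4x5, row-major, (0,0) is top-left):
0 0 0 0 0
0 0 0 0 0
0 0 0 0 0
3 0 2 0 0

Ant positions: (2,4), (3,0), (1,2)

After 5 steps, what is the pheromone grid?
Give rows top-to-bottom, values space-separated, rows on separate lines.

After step 1: ants at (1,4),(2,0),(0,2)
  0 0 1 0 0
  0 0 0 0 1
  1 0 0 0 0
  2 0 1 0 0
After step 2: ants at (0,4),(3,0),(0,3)
  0 0 0 1 1
  0 0 0 0 0
  0 0 0 0 0
  3 0 0 0 0
After step 3: ants at (0,3),(2,0),(0,4)
  0 0 0 2 2
  0 0 0 0 0
  1 0 0 0 0
  2 0 0 0 0
After step 4: ants at (0,4),(3,0),(0,3)
  0 0 0 3 3
  0 0 0 0 0
  0 0 0 0 0
  3 0 0 0 0
After step 5: ants at (0,3),(2,0),(0,4)
  0 0 0 4 4
  0 0 0 0 0
  1 0 0 0 0
  2 0 0 0 0

0 0 0 4 4
0 0 0 0 0
1 0 0 0 0
2 0 0 0 0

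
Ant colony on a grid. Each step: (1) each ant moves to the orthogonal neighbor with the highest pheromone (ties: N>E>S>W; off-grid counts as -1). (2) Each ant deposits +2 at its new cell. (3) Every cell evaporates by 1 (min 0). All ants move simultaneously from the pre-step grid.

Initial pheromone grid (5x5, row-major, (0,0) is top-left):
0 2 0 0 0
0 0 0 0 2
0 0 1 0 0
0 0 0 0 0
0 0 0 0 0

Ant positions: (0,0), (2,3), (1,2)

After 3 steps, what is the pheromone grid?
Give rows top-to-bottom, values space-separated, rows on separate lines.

After step 1: ants at (0,1),(2,2),(2,2)
  0 3 0 0 0
  0 0 0 0 1
  0 0 4 0 0
  0 0 0 0 0
  0 0 0 0 0
After step 2: ants at (0,2),(1,2),(1,2)
  0 2 1 0 0
  0 0 3 0 0
  0 0 3 0 0
  0 0 0 0 0
  0 0 0 0 0
After step 3: ants at (1,2),(2,2),(2,2)
  0 1 0 0 0
  0 0 4 0 0
  0 0 6 0 0
  0 0 0 0 0
  0 0 0 0 0

0 1 0 0 0
0 0 4 0 0
0 0 6 0 0
0 0 0 0 0
0 0 0 0 0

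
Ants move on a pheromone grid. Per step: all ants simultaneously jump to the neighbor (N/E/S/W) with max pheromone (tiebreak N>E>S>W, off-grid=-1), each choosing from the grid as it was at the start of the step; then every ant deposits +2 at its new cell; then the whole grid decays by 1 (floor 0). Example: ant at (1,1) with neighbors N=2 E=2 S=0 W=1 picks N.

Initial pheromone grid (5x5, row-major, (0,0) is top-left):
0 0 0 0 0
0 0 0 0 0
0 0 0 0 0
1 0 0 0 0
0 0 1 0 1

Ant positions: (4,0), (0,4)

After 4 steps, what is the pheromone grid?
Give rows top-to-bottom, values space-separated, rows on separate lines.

After step 1: ants at (3,0),(1,4)
  0 0 0 0 0
  0 0 0 0 1
  0 0 0 0 0
  2 0 0 0 0
  0 0 0 0 0
After step 2: ants at (2,0),(0,4)
  0 0 0 0 1
  0 0 0 0 0
  1 0 0 0 0
  1 0 0 0 0
  0 0 0 0 0
After step 3: ants at (3,0),(1,4)
  0 0 0 0 0
  0 0 0 0 1
  0 0 0 0 0
  2 0 0 0 0
  0 0 0 0 0
After step 4: ants at (2,0),(0,4)
  0 0 0 0 1
  0 0 0 0 0
  1 0 0 0 0
  1 0 0 0 0
  0 0 0 0 0

0 0 0 0 1
0 0 0 0 0
1 0 0 0 0
1 0 0 0 0
0 0 0 0 0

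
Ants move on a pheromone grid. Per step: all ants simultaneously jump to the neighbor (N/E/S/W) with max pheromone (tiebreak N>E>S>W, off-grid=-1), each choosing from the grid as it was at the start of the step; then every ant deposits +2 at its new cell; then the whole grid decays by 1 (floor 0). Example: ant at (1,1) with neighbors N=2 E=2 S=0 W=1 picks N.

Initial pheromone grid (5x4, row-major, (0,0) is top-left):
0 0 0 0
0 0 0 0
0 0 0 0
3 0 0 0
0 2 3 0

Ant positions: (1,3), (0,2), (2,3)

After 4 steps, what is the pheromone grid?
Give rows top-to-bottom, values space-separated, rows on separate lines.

After step 1: ants at (0,3),(0,3),(1,3)
  0 0 0 3
  0 0 0 1
  0 0 0 0
  2 0 0 0
  0 1 2 0
After step 2: ants at (1,3),(1,3),(0,3)
  0 0 0 4
  0 0 0 4
  0 0 0 0
  1 0 0 0
  0 0 1 0
After step 3: ants at (0,3),(0,3),(1,3)
  0 0 0 7
  0 0 0 5
  0 0 0 0
  0 0 0 0
  0 0 0 0
After step 4: ants at (1,3),(1,3),(0,3)
  0 0 0 8
  0 0 0 8
  0 0 0 0
  0 0 0 0
  0 0 0 0

0 0 0 8
0 0 0 8
0 0 0 0
0 0 0 0
0 0 0 0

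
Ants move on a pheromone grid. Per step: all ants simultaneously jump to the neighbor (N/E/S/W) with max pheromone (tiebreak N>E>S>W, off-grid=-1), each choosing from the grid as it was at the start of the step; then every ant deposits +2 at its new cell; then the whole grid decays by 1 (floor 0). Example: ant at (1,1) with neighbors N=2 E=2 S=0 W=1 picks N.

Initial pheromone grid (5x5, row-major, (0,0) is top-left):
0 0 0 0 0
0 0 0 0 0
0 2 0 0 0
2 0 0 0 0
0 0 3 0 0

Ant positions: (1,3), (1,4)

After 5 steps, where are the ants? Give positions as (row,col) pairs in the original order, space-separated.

Step 1: ant0:(1,3)->N->(0,3) | ant1:(1,4)->N->(0,4)
  grid max=2 at (4,2)
Step 2: ant0:(0,3)->E->(0,4) | ant1:(0,4)->W->(0,3)
  grid max=2 at (0,3)
Step 3: ant0:(0,4)->W->(0,3) | ant1:(0,3)->E->(0,4)
  grid max=3 at (0,3)
Step 4: ant0:(0,3)->E->(0,4) | ant1:(0,4)->W->(0,3)
  grid max=4 at (0,3)
Step 5: ant0:(0,4)->W->(0,3) | ant1:(0,3)->E->(0,4)
  grid max=5 at (0,3)

(0,3) (0,4)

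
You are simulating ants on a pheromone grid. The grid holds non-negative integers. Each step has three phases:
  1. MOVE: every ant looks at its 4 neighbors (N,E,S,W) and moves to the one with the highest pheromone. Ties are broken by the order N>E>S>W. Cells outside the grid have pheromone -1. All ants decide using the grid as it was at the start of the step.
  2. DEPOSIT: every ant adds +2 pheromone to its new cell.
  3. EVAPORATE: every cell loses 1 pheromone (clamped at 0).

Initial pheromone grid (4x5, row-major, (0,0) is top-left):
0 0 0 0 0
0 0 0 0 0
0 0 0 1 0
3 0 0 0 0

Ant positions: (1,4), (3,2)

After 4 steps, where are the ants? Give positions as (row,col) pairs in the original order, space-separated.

Step 1: ant0:(1,4)->N->(0,4) | ant1:(3,2)->N->(2,2)
  grid max=2 at (3,0)
Step 2: ant0:(0,4)->S->(1,4) | ant1:(2,2)->N->(1,2)
  grid max=1 at (1,2)
Step 3: ant0:(1,4)->N->(0,4) | ant1:(1,2)->N->(0,2)
  grid max=1 at (0,2)
Step 4: ant0:(0,4)->S->(1,4) | ant1:(0,2)->E->(0,3)
  grid max=1 at (0,3)

(1,4) (0,3)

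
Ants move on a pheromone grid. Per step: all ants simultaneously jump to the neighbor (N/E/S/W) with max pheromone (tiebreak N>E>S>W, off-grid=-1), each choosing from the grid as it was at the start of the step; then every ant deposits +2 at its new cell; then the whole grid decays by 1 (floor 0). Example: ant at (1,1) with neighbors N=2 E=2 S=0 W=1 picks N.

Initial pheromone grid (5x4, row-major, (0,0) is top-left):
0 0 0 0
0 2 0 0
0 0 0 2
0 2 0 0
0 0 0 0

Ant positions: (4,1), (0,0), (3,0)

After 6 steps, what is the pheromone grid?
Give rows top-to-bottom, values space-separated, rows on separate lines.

After step 1: ants at (3,1),(0,1),(3,1)
  0 1 0 0
  0 1 0 0
  0 0 0 1
  0 5 0 0
  0 0 0 0
After step 2: ants at (2,1),(1,1),(2,1)
  0 0 0 0
  0 2 0 0
  0 3 0 0
  0 4 0 0
  0 0 0 0
After step 3: ants at (3,1),(2,1),(3,1)
  0 0 0 0
  0 1 0 0
  0 4 0 0
  0 7 0 0
  0 0 0 0
After step 4: ants at (2,1),(3,1),(2,1)
  0 0 0 0
  0 0 0 0
  0 7 0 0
  0 8 0 0
  0 0 0 0
After step 5: ants at (3,1),(2,1),(3,1)
  0 0 0 0
  0 0 0 0
  0 8 0 0
  0 11 0 0
  0 0 0 0
After step 6: ants at (2,1),(3,1),(2,1)
  0 0 0 0
  0 0 0 0
  0 11 0 0
  0 12 0 0
  0 0 0 0

0 0 0 0
0 0 0 0
0 11 0 0
0 12 0 0
0 0 0 0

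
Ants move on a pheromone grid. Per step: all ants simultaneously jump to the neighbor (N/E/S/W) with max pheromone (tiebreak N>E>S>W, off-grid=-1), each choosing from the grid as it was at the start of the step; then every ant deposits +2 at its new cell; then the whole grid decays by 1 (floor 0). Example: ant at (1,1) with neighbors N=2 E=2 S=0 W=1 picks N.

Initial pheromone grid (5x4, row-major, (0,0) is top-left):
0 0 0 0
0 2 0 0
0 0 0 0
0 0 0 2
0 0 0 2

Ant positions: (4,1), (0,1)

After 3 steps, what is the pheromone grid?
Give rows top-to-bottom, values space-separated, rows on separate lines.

After step 1: ants at (3,1),(1,1)
  0 0 0 0
  0 3 0 0
  0 0 0 0
  0 1 0 1
  0 0 0 1
After step 2: ants at (2,1),(0,1)
  0 1 0 0
  0 2 0 0
  0 1 0 0
  0 0 0 0
  0 0 0 0
After step 3: ants at (1,1),(1,1)
  0 0 0 0
  0 5 0 0
  0 0 0 0
  0 0 0 0
  0 0 0 0

0 0 0 0
0 5 0 0
0 0 0 0
0 0 0 0
0 0 0 0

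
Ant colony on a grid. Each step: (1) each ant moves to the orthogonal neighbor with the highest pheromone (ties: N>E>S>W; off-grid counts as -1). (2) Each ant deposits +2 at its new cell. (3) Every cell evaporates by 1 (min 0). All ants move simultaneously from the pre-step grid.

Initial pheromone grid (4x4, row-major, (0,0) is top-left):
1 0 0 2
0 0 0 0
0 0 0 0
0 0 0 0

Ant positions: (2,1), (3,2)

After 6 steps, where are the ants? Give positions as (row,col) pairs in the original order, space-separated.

Step 1: ant0:(2,1)->N->(1,1) | ant1:(3,2)->N->(2,2)
  grid max=1 at (0,3)
Step 2: ant0:(1,1)->N->(0,1) | ant1:(2,2)->N->(1,2)
  grid max=1 at (0,1)
Step 3: ant0:(0,1)->E->(0,2) | ant1:(1,2)->N->(0,2)
  grid max=3 at (0,2)
Step 4: ant0:(0,2)->E->(0,3) | ant1:(0,2)->E->(0,3)
  grid max=3 at (0,3)
Step 5: ant0:(0,3)->W->(0,2) | ant1:(0,3)->W->(0,2)
  grid max=5 at (0,2)
Step 6: ant0:(0,2)->E->(0,3) | ant1:(0,2)->E->(0,3)
  grid max=5 at (0,3)

(0,3) (0,3)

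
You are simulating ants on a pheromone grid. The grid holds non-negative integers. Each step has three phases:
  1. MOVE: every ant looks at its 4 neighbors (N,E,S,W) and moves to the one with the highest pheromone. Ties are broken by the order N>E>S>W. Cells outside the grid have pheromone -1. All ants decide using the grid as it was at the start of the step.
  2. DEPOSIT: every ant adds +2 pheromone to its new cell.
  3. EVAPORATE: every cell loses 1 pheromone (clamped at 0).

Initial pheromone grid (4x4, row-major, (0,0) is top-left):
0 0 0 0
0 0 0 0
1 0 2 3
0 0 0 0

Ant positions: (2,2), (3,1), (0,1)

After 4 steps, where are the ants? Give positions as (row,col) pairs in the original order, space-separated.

Step 1: ant0:(2,2)->E->(2,3) | ant1:(3,1)->N->(2,1) | ant2:(0,1)->E->(0,2)
  grid max=4 at (2,3)
Step 2: ant0:(2,3)->W->(2,2) | ant1:(2,1)->E->(2,2) | ant2:(0,2)->E->(0,3)
  grid max=4 at (2,2)
Step 3: ant0:(2,2)->E->(2,3) | ant1:(2,2)->E->(2,3) | ant2:(0,3)->S->(1,3)
  grid max=6 at (2,3)
Step 4: ant0:(2,3)->W->(2,2) | ant1:(2,3)->W->(2,2) | ant2:(1,3)->S->(2,3)
  grid max=7 at (2,3)

(2,2) (2,2) (2,3)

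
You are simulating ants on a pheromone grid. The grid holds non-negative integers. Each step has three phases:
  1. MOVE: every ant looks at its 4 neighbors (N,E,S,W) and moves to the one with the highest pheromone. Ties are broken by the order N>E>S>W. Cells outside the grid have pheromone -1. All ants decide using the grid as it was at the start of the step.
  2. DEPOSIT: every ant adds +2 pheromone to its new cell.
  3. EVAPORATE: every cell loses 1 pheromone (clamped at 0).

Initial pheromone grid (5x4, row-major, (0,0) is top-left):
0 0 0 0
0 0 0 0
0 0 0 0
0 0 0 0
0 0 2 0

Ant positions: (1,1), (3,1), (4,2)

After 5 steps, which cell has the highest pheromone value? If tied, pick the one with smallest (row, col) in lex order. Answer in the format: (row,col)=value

Step 1: ant0:(1,1)->N->(0,1) | ant1:(3,1)->N->(2,1) | ant2:(4,2)->N->(3,2)
  grid max=1 at (0,1)
Step 2: ant0:(0,1)->E->(0,2) | ant1:(2,1)->N->(1,1) | ant2:(3,2)->S->(4,2)
  grid max=2 at (4,2)
Step 3: ant0:(0,2)->E->(0,3) | ant1:(1,1)->N->(0,1) | ant2:(4,2)->N->(3,2)
  grid max=1 at (0,1)
Step 4: ant0:(0,3)->S->(1,3) | ant1:(0,1)->E->(0,2) | ant2:(3,2)->S->(4,2)
  grid max=2 at (4,2)
Step 5: ant0:(1,3)->N->(0,3) | ant1:(0,2)->E->(0,3) | ant2:(4,2)->N->(3,2)
  grid max=3 at (0,3)
Final grid:
  0 0 0 3
  0 0 0 0
  0 0 0 0
  0 0 1 0
  0 0 1 0
Max pheromone 3 at (0,3)

Answer: (0,3)=3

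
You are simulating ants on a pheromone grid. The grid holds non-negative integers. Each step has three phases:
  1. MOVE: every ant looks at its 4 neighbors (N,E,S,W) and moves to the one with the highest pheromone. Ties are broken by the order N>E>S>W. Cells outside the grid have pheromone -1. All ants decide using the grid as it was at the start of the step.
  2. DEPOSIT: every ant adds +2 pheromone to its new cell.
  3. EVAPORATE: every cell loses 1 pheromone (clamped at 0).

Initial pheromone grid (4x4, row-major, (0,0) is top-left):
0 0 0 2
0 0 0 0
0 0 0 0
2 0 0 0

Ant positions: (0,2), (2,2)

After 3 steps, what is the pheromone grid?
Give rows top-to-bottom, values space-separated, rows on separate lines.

After step 1: ants at (0,3),(1,2)
  0 0 0 3
  0 0 1 0
  0 0 0 0
  1 0 0 0
After step 2: ants at (1,3),(0,2)
  0 0 1 2
  0 0 0 1
  0 0 0 0
  0 0 0 0
After step 3: ants at (0,3),(0,3)
  0 0 0 5
  0 0 0 0
  0 0 0 0
  0 0 0 0

0 0 0 5
0 0 0 0
0 0 0 0
0 0 0 0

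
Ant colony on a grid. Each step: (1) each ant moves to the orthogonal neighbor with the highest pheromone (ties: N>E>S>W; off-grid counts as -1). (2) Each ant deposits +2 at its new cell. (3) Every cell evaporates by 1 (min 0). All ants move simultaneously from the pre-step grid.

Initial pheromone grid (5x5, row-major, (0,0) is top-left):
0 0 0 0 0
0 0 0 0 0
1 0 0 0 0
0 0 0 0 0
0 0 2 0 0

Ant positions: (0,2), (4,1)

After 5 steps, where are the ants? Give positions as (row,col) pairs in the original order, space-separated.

Step 1: ant0:(0,2)->E->(0,3) | ant1:(4,1)->E->(4,2)
  grid max=3 at (4,2)
Step 2: ant0:(0,3)->E->(0,4) | ant1:(4,2)->N->(3,2)
  grid max=2 at (4,2)
Step 3: ant0:(0,4)->S->(1,4) | ant1:(3,2)->S->(4,2)
  grid max=3 at (4,2)
Step 4: ant0:(1,4)->N->(0,4) | ant1:(4,2)->N->(3,2)
  grid max=2 at (4,2)
Step 5: ant0:(0,4)->S->(1,4) | ant1:(3,2)->S->(4,2)
  grid max=3 at (4,2)

(1,4) (4,2)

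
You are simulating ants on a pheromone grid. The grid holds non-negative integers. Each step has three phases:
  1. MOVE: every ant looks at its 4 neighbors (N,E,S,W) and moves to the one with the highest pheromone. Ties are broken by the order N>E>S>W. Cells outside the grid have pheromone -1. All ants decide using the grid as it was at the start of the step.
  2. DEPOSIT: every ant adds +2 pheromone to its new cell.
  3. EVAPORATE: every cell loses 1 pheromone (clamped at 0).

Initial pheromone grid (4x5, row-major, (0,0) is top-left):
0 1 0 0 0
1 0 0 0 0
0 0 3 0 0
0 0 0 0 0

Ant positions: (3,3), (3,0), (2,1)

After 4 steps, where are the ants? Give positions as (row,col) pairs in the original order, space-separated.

Step 1: ant0:(3,3)->N->(2,3) | ant1:(3,0)->N->(2,0) | ant2:(2,1)->E->(2,2)
  grid max=4 at (2,2)
Step 2: ant0:(2,3)->W->(2,2) | ant1:(2,0)->N->(1,0) | ant2:(2,2)->E->(2,3)
  grid max=5 at (2,2)
Step 3: ant0:(2,2)->E->(2,3) | ant1:(1,0)->N->(0,0) | ant2:(2,3)->W->(2,2)
  grid max=6 at (2,2)
Step 4: ant0:(2,3)->W->(2,2) | ant1:(0,0)->E->(0,1) | ant2:(2,2)->E->(2,3)
  grid max=7 at (2,2)

(2,2) (0,1) (2,3)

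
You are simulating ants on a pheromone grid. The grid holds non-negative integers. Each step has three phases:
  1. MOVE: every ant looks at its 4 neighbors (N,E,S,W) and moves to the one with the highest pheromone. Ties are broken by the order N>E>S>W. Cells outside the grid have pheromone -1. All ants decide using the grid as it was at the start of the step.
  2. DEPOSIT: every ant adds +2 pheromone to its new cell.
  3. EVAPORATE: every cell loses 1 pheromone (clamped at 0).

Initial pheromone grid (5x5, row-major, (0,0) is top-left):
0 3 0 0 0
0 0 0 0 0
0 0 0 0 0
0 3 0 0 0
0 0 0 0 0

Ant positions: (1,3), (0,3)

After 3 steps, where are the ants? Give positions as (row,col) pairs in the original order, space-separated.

Step 1: ant0:(1,3)->N->(0,3) | ant1:(0,3)->E->(0,4)
  grid max=2 at (0,1)
Step 2: ant0:(0,3)->E->(0,4) | ant1:(0,4)->W->(0,3)
  grid max=2 at (0,3)
Step 3: ant0:(0,4)->W->(0,3) | ant1:(0,3)->E->(0,4)
  grid max=3 at (0,3)

(0,3) (0,4)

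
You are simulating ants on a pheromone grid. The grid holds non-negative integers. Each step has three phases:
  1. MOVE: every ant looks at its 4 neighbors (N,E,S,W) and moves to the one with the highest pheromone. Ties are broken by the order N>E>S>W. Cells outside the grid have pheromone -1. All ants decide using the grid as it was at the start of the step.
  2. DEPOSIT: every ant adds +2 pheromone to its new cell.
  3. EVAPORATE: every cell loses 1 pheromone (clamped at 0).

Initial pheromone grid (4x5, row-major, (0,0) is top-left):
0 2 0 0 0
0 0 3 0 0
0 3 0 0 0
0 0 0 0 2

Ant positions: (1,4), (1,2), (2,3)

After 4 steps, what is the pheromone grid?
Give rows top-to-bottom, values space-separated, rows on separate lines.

After step 1: ants at (0,4),(0,2),(1,3)
  0 1 1 0 1
  0 0 2 1 0
  0 2 0 0 0
  0 0 0 0 1
After step 2: ants at (1,4),(1,2),(1,2)
  0 0 0 0 0
  0 0 5 0 1
  0 1 0 0 0
  0 0 0 0 0
After step 3: ants at (0,4),(0,2),(0,2)
  0 0 3 0 1
  0 0 4 0 0
  0 0 0 0 0
  0 0 0 0 0
After step 4: ants at (1,4),(1,2),(1,2)
  0 0 2 0 0
  0 0 7 0 1
  0 0 0 0 0
  0 0 0 0 0

0 0 2 0 0
0 0 7 0 1
0 0 0 0 0
0 0 0 0 0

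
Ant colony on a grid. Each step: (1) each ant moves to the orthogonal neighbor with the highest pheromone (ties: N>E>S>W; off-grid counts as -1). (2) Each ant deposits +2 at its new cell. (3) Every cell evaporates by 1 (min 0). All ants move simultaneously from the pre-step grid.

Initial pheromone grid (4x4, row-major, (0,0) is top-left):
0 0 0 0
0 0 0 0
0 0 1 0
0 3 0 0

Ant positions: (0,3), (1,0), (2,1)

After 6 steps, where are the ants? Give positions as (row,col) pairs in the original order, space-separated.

Step 1: ant0:(0,3)->S->(1,3) | ant1:(1,0)->N->(0,0) | ant2:(2,1)->S->(3,1)
  grid max=4 at (3,1)
Step 2: ant0:(1,3)->N->(0,3) | ant1:(0,0)->E->(0,1) | ant2:(3,1)->N->(2,1)
  grid max=3 at (3,1)
Step 3: ant0:(0,3)->S->(1,3) | ant1:(0,1)->E->(0,2) | ant2:(2,1)->S->(3,1)
  grid max=4 at (3,1)
Step 4: ant0:(1,3)->N->(0,3) | ant1:(0,2)->E->(0,3) | ant2:(3,1)->N->(2,1)
  grid max=3 at (0,3)
Step 5: ant0:(0,3)->S->(1,3) | ant1:(0,3)->S->(1,3) | ant2:(2,1)->S->(3,1)
  grid max=4 at (3,1)
Step 6: ant0:(1,3)->N->(0,3) | ant1:(1,3)->N->(0,3) | ant2:(3,1)->N->(2,1)
  grid max=5 at (0,3)

(0,3) (0,3) (2,1)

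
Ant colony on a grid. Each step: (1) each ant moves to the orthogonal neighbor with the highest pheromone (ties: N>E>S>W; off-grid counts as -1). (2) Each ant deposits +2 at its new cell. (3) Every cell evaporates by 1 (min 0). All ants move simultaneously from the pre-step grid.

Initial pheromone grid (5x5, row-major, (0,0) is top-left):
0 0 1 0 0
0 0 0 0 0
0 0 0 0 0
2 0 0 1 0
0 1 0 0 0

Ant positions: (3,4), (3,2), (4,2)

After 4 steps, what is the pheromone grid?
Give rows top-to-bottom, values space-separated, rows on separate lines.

After step 1: ants at (3,3),(3,3),(4,1)
  0 0 0 0 0
  0 0 0 0 0
  0 0 0 0 0
  1 0 0 4 0
  0 2 0 0 0
After step 2: ants at (2,3),(2,3),(3,1)
  0 0 0 0 0
  0 0 0 0 0
  0 0 0 3 0
  0 1 0 3 0
  0 1 0 0 0
After step 3: ants at (3,3),(3,3),(4,1)
  0 0 0 0 0
  0 0 0 0 0
  0 0 0 2 0
  0 0 0 6 0
  0 2 0 0 0
After step 4: ants at (2,3),(2,3),(3,1)
  0 0 0 0 0
  0 0 0 0 0
  0 0 0 5 0
  0 1 0 5 0
  0 1 0 0 0

0 0 0 0 0
0 0 0 0 0
0 0 0 5 0
0 1 0 5 0
0 1 0 0 0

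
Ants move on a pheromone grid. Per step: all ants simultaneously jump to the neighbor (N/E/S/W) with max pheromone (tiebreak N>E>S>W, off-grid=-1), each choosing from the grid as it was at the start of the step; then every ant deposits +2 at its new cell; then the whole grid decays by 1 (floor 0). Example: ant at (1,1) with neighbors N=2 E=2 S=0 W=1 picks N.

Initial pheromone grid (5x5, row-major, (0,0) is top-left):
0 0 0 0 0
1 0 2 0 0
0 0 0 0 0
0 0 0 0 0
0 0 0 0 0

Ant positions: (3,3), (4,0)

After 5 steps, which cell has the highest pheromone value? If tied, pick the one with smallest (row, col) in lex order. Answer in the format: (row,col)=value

Answer: (0,1)=1

Derivation:
Step 1: ant0:(3,3)->N->(2,3) | ant1:(4,0)->N->(3,0)
  grid max=1 at (1,2)
Step 2: ant0:(2,3)->N->(1,3) | ant1:(3,0)->N->(2,0)
  grid max=1 at (1,3)
Step 3: ant0:(1,3)->N->(0,3) | ant1:(2,0)->N->(1,0)
  grid max=1 at (0,3)
Step 4: ant0:(0,3)->E->(0,4) | ant1:(1,0)->N->(0,0)
  grid max=1 at (0,0)
Step 5: ant0:(0,4)->S->(1,4) | ant1:(0,0)->E->(0,1)
  grid max=1 at (0,1)
Final grid:
  0 1 0 0 0
  0 0 0 0 1
  0 0 0 0 0
  0 0 0 0 0
  0 0 0 0 0
Max pheromone 1 at (0,1)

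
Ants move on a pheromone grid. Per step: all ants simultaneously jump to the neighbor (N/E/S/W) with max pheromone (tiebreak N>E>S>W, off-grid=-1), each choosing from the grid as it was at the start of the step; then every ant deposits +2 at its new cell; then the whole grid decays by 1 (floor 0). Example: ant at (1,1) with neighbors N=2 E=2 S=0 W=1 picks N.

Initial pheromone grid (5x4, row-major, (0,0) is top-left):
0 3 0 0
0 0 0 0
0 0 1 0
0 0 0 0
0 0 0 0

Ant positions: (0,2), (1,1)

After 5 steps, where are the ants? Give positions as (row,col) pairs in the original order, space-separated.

Step 1: ant0:(0,2)->W->(0,1) | ant1:(1,1)->N->(0,1)
  grid max=6 at (0,1)
Step 2: ant0:(0,1)->E->(0,2) | ant1:(0,1)->E->(0,2)
  grid max=5 at (0,1)
Step 3: ant0:(0,2)->W->(0,1) | ant1:(0,2)->W->(0,1)
  grid max=8 at (0,1)
Step 4: ant0:(0,1)->E->(0,2) | ant1:(0,1)->E->(0,2)
  grid max=7 at (0,1)
Step 5: ant0:(0,2)->W->(0,1) | ant1:(0,2)->W->(0,1)
  grid max=10 at (0,1)

(0,1) (0,1)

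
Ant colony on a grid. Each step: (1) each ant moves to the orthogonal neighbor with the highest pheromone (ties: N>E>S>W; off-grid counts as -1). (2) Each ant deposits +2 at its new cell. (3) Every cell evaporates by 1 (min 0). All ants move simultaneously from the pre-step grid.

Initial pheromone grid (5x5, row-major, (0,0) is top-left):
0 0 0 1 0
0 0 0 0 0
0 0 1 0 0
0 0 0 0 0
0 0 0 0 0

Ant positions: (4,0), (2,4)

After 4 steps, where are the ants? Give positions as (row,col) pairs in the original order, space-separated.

Step 1: ant0:(4,0)->N->(3,0) | ant1:(2,4)->N->(1,4)
  grid max=1 at (1,4)
Step 2: ant0:(3,0)->N->(2,0) | ant1:(1,4)->N->(0,4)
  grid max=1 at (0,4)
Step 3: ant0:(2,0)->N->(1,0) | ant1:(0,4)->S->(1,4)
  grid max=1 at (1,0)
Step 4: ant0:(1,0)->N->(0,0) | ant1:(1,4)->N->(0,4)
  grid max=1 at (0,0)

(0,0) (0,4)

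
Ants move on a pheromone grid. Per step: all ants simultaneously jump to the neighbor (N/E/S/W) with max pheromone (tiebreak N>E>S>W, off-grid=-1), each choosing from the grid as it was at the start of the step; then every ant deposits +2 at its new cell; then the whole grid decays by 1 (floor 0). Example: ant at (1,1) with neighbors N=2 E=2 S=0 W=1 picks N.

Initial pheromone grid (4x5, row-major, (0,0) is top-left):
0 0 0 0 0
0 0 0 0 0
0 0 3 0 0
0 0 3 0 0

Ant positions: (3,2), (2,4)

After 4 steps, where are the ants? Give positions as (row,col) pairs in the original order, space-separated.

Step 1: ant0:(3,2)->N->(2,2) | ant1:(2,4)->N->(1,4)
  grid max=4 at (2,2)
Step 2: ant0:(2,2)->S->(3,2) | ant1:(1,4)->N->(0,4)
  grid max=3 at (2,2)
Step 3: ant0:(3,2)->N->(2,2) | ant1:(0,4)->S->(1,4)
  grid max=4 at (2,2)
Step 4: ant0:(2,2)->S->(3,2) | ant1:(1,4)->N->(0,4)
  grid max=3 at (2,2)

(3,2) (0,4)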